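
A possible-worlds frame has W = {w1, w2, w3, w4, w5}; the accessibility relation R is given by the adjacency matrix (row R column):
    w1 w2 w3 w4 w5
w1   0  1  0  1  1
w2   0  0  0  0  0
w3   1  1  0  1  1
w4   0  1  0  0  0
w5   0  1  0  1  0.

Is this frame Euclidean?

Euclidean: no — w1 R w2 and w1 R w4, but not w2 R w4.

No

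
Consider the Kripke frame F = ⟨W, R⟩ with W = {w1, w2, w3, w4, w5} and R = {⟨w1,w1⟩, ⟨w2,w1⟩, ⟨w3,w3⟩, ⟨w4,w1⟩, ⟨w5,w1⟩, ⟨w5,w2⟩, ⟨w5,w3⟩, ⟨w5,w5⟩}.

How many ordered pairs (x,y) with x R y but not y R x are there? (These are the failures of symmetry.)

Enumerating: (w2,w1), (w4,w1), (w5,w1), (w5,w2), (w5,w3).

5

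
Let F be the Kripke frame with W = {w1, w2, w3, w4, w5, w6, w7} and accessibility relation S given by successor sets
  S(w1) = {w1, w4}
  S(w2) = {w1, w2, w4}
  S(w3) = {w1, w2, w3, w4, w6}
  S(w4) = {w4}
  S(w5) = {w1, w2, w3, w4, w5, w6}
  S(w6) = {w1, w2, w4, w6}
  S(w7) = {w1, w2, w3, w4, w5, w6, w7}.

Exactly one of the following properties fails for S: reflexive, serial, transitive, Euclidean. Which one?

Euclidean

Reflexive: yes — every world is S-related to itself.
Serial: yes — every world has a successor (e.g. w1 S w1).
Transitive: yes — every two-step S-path is closed by a direct edge.
Euclidean: no — w2 S w4 and w2 S w1, but not w4 S w1.
Only Euclidean fails.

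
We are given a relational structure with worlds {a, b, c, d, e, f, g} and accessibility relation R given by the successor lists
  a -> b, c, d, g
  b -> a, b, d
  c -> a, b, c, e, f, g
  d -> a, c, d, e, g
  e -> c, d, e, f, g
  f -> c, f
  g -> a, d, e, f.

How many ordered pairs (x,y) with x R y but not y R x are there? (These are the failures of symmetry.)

Enumerating: (b,d), (c,b), (c,g), (d,c), (e,f), (g,f).

6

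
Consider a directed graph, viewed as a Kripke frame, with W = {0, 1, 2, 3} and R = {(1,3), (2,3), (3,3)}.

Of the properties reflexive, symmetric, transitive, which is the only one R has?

Reflexive: no — 0 is not related to itself.
Symmetric: no — 1 R 3 but not 3 R 1.
Transitive: yes — every two-step R-path is closed by a direct edge.
Only transitive holds.

transitive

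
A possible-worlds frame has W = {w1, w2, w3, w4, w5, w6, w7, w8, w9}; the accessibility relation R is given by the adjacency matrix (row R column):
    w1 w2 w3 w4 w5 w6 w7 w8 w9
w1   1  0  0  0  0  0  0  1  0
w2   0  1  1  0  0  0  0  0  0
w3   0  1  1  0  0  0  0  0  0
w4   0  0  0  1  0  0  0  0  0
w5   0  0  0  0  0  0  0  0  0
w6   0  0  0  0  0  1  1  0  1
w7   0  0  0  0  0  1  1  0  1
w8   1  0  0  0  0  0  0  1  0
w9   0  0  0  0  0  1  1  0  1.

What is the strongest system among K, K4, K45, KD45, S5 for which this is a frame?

Transitive (axiom 4): yes — every two-step R-path is closed by a direct edge.
Euclidean (axiom 5): yes — any two successors of a common world are R-related.
Serial (axiom D): no — w5 has no R-successor.
Reflexive (axiom T): no — w5 is not related to itself.
So F validates K, K4, K45; KD45 would additionally require R to be serial. The strongest is K45.

K45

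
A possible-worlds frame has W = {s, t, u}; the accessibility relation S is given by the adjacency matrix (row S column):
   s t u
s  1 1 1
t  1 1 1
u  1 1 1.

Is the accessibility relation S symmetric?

Yes

Symmetric: yes — every pair in S has its reverse in S.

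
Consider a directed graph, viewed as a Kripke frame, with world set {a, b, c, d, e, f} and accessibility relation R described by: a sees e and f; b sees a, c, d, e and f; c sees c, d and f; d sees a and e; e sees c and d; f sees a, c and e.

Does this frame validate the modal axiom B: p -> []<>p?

By correspondence theory, B is valid on a frame iff R is symmetric.
Symmetric: no — a R e but not e R a.

No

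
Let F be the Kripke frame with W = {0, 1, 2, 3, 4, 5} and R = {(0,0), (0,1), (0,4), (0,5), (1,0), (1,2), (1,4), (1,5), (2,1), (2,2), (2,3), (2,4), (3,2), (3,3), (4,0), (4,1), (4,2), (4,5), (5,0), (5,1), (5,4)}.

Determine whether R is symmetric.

Yes

Symmetric: yes — every pair in R has its reverse in R.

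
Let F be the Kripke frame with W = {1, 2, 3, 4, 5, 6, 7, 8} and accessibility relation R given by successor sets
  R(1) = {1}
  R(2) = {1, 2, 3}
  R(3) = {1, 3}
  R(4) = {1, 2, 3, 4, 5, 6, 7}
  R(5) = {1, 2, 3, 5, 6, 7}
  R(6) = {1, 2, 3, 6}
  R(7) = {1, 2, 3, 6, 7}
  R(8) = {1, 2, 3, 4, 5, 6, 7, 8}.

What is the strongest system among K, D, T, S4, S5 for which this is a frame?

Serial (axiom D): yes — every world has a successor (e.g. 1 R 1).
Reflexive (axiom T): yes — every world is R-related to itself.
Transitive (axiom 4): yes — every two-step R-path is closed by a direct edge.
Euclidean (axiom 5): no — 2 R 1 and 2 R 3, but not 1 R 3.
So F validates K, D, T, S4; S5 would additionally require R to be Euclidean. The strongest is S4.

S4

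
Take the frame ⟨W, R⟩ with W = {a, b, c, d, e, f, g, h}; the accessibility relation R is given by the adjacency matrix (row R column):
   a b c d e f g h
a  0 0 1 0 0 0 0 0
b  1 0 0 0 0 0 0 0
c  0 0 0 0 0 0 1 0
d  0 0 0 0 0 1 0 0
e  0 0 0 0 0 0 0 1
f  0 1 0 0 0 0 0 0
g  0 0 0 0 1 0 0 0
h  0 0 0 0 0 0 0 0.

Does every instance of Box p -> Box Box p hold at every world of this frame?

No

By correspondence theory, 4 is valid on a frame iff R is transitive.
Transitive: no — a R c and c R g, but not a R g.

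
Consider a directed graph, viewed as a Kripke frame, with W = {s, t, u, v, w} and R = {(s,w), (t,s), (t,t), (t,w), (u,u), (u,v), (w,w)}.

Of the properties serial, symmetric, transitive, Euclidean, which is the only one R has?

Serial: no — v has no R-successor.
Symmetric: no — s R w but not w R s.
Transitive: yes — every two-step R-path is closed by a direct edge.
Euclidean: no — t R w and t R s, but not w R s.
Only transitive holds.

transitive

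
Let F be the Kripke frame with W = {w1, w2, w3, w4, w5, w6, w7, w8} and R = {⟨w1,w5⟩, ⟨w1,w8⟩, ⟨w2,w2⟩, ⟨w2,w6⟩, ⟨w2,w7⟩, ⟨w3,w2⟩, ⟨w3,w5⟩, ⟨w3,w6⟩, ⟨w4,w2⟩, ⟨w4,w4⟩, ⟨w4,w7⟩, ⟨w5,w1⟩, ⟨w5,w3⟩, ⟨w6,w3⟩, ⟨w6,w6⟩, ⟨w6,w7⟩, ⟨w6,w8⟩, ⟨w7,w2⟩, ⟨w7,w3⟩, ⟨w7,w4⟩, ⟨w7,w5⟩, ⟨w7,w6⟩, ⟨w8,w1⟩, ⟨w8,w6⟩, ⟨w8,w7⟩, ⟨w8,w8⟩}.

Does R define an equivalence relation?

Reflexive: no — w1 is not related to itself.
Symmetric: no — w2 R w6 but not w6 R w2.
Transitive: no — w1 R w5 and w5 R w3, but not w1 R w3.
So R is not an equivalence relation.

No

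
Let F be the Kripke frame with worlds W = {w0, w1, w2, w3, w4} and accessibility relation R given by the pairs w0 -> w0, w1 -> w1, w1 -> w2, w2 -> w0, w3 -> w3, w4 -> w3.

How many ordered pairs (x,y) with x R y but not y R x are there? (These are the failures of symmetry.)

Enumerating: (w1,w2), (w2,w0), (w4,w3).

3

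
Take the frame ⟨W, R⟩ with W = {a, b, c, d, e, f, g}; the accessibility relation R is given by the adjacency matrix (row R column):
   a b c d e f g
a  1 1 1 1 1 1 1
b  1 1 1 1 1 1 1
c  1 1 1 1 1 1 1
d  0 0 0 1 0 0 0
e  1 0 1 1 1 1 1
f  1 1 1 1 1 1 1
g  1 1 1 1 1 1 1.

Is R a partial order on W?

Reflexive: yes — every world is R-related to itself.
Transitive: no — e R a and a R b, but not e R b.
Antisymmetric: no — a R b and b R a with a ≠ b.
So R is not a partial order.

No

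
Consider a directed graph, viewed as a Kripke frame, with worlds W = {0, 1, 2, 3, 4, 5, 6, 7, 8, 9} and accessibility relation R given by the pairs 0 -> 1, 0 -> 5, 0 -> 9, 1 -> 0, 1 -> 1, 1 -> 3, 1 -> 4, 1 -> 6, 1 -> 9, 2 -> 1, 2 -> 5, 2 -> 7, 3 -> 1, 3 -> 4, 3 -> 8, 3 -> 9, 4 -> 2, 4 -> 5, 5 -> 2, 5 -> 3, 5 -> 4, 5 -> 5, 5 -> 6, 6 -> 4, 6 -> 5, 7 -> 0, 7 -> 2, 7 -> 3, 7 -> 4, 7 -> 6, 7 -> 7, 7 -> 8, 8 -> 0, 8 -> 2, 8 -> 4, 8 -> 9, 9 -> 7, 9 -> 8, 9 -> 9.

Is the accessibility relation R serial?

Serial: yes — every world has a successor (e.g. 0 R 1).

Yes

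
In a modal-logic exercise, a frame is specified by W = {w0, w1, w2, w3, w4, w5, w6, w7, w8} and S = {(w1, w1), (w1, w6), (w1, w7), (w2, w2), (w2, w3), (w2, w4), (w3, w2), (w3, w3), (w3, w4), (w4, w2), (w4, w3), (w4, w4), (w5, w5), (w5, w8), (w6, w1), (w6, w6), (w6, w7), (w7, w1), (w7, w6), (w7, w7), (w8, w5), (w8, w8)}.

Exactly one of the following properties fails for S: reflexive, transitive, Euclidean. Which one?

Reflexive: no — w0 is not related to itself.
Transitive: yes — every two-step S-path is closed by a direct edge.
Euclidean: yes — any two successors of a common world are S-related.
Only reflexive fails.

reflexive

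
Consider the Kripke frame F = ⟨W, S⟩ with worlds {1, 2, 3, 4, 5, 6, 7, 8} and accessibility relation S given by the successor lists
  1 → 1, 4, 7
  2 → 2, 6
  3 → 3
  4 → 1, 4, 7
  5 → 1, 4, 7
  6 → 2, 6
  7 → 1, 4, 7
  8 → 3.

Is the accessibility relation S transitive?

Yes

Transitive: yes — every two-step S-path is closed by a direct edge.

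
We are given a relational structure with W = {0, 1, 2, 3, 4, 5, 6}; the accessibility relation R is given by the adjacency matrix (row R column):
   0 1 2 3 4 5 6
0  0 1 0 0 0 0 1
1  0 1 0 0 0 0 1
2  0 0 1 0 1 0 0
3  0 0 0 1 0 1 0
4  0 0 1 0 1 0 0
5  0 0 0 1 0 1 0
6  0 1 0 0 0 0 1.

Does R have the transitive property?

Transitive: yes — every two-step R-path is closed by a direct edge.

Yes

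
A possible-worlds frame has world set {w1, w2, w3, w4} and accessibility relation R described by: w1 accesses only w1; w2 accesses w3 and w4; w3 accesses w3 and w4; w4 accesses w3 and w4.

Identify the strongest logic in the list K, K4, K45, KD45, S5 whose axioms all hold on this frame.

KD45

Transitive (axiom 4): yes — every two-step R-path is closed by a direct edge.
Euclidean (axiom 5): yes — any two successors of a common world are R-related.
Serial (axiom D): yes — every world has a successor (e.g. w1 R w1).
Reflexive (axiom T): no — w2 is not related to itself.
So F validates K, K4, K45, KD45; S5 would additionally require R to be reflexive. The strongest is KD45.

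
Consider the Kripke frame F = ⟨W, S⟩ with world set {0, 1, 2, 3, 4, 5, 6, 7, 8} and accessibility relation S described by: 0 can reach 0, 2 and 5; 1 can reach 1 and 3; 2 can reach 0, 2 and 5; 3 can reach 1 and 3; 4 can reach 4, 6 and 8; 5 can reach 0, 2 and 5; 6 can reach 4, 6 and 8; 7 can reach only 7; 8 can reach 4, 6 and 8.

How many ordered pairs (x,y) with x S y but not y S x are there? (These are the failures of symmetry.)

0

S is symmetric; there are no such tuples.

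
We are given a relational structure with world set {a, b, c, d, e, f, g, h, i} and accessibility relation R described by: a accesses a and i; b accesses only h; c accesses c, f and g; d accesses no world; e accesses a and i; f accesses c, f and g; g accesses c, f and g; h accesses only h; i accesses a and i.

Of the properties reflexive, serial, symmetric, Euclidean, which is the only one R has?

Reflexive: no — b is not related to itself.
Serial: no — d has no R-successor.
Symmetric: no — b R h but not h R b.
Euclidean: yes — any two successors of a common world are R-related.
Only Euclidean holds.

Euclidean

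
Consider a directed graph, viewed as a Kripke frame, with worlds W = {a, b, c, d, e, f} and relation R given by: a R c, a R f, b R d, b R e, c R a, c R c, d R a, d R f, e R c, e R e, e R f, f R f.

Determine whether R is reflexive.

No

Reflexive: no — a is not related to itself.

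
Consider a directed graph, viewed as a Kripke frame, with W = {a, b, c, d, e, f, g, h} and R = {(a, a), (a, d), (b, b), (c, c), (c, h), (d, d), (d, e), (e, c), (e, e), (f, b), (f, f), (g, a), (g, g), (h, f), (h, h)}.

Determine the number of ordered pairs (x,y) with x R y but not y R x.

Enumerating: (a,d), (c,h), (d,e), (e,c), (f,b), (g,a), (h,f).

7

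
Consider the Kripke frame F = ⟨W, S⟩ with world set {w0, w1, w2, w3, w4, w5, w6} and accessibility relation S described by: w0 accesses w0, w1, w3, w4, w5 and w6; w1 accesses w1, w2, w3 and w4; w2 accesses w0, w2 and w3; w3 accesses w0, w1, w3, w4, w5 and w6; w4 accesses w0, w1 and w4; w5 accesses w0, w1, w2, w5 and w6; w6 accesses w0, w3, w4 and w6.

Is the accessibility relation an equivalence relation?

No

Reflexive: yes — every world is S-related to itself.
Symmetric: no — w0 S w1 but not w1 S w0.
Transitive: no — w0 S w1 and w1 S w2, but not w0 S w2.
So S is not an equivalence relation.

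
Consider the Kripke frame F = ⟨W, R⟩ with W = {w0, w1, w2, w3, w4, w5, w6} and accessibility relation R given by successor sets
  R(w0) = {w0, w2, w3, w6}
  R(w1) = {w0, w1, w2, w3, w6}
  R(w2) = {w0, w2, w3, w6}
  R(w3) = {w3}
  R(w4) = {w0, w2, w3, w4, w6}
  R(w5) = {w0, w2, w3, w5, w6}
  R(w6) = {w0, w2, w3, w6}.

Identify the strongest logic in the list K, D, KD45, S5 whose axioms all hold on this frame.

Serial (axiom D): yes — every world has a successor (e.g. w0 R w0).
Euclidean (axiom 5): no — w0 R w3 and w0 R w2, but not w3 R w2.
Transitive (axiom 4): yes — every two-step R-path is closed by a direct edge.
Reflexive (axiom T): yes — every world is R-related to itself.
So F validates K, D; KD45 would additionally require R to be Euclidean. The strongest is D.

D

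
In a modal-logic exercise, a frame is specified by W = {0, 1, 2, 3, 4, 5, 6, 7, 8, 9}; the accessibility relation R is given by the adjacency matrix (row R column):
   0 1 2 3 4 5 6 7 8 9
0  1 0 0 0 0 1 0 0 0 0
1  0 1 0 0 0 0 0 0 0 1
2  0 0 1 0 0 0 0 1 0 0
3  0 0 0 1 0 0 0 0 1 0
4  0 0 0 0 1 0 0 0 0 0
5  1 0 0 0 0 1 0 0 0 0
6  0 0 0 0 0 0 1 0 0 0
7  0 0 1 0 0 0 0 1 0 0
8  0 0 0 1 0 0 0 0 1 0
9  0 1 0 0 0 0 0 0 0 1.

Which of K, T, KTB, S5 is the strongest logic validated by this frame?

S5

Reflexive (axiom T): yes — every world is R-related to itself.
Symmetric (axiom B): yes — every pair in R has its reverse in R.
Euclidean (axiom 5): yes — any two successors of a common world are R-related.
So F validates K, T, KTB, S5. The strongest is S5.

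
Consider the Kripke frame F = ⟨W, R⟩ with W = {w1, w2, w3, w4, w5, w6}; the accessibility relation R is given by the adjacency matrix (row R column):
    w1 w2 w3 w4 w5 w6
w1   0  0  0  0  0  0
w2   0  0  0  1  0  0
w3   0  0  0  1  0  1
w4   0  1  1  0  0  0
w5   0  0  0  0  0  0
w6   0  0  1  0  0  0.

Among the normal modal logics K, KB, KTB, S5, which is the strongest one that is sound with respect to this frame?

KB

Symmetric (axiom B): yes — every pair in R has its reverse in R.
Reflexive (axiom T): no — w1 is not related to itself.
Euclidean (axiom 5): no — w3 R w4 and w3 R w6, but not w4 R w6.
So F validates K, KB; KTB would additionally require R to be reflexive. The strongest is KB.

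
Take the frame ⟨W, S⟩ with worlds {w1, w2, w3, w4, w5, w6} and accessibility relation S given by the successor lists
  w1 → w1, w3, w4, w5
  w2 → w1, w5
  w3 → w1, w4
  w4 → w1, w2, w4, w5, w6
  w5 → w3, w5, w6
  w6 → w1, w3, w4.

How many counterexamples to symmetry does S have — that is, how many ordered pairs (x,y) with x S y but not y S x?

Enumerating: (w1,w5), (w2,w1), (w2,w5), (w3,w4), (w4,w2), (w4,w5), (w5,w3), (w5,w6), (w6,w1), (w6,w3).

10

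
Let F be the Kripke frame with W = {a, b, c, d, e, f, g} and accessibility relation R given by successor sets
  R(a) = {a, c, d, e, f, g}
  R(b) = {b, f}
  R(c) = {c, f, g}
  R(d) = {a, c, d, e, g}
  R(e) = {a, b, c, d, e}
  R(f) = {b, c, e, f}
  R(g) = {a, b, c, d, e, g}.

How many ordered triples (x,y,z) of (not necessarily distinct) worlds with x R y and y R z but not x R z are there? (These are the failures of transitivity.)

27

Enumerating: (a,e,b), (a,f,b), (a,g,b), (b,f,c), (b,f,e), (c,f,b), (c,f,e), (c,g,a), (c,g,b), (c,g,d), (c,g,e), (d,a,f), … and 15 more.
Total: 27.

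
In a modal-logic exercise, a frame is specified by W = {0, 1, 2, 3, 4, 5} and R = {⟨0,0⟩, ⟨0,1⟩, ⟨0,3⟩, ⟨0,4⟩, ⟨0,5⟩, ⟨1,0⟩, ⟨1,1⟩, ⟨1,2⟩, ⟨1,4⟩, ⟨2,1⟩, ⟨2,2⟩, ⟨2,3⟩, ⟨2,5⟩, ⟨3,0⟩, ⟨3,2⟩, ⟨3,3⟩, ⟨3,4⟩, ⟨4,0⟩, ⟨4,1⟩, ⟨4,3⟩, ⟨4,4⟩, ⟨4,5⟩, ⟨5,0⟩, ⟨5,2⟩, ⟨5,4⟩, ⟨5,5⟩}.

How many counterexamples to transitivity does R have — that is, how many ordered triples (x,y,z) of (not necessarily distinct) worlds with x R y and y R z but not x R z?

Enumerating: (0,1,2), (0,3,2), (0,5,2), (1,0,3), (1,0,5), (1,2,3), (1,2,5), (1,4,3), (1,4,5), (2,1,0), (2,1,4), (2,3,0), … and 18 more.
Total: 30.

30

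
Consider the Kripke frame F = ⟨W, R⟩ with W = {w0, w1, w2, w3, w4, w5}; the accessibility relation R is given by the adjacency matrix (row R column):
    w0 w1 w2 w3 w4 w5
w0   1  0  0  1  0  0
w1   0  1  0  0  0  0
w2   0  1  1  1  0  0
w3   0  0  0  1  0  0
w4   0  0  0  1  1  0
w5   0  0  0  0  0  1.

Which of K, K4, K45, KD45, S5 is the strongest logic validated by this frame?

Transitive (axiom 4): yes — every two-step R-path is closed by a direct edge.
Euclidean (axiom 5): no — w2 R w1 and w2 R w3, but not w1 R w3.
Serial (axiom D): yes — every world has a successor (e.g. w0 R w0).
Reflexive (axiom T): yes — every world is R-related to itself.
So F validates K, K4; K45 would additionally require R to be Euclidean. The strongest is K4.

K4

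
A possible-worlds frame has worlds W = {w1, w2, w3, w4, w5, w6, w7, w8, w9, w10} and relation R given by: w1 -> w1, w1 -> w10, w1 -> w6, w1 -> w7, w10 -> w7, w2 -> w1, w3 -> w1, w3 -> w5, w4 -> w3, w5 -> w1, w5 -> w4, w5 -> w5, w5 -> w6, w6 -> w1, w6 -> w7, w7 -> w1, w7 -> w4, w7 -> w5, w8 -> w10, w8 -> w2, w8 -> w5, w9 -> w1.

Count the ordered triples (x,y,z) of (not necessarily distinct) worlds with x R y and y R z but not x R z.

36

Enumerating: (w1,w7,w4), (w1,w7,w5), (w10,w7,w1), (w10,w7,w4), (w10,w7,w5), (w2,w1,w10), (w2,w1,w6), (w2,w1,w7), (w3,w1,w10), (w3,w1,w6), (w3,w1,w7), (w3,w5,w4), … and 24 more.
Total: 36.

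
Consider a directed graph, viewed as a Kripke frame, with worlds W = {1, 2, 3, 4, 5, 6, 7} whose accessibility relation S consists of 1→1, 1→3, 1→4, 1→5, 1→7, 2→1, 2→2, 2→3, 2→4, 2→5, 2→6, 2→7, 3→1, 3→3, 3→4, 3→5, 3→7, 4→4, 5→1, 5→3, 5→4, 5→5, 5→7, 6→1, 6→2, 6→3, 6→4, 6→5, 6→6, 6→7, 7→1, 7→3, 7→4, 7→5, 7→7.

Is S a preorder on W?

Reflexive: yes — every world is S-related to itself.
Transitive: yes — every two-step S-path is closed by a direct edge.
So S is a preorder.

Yes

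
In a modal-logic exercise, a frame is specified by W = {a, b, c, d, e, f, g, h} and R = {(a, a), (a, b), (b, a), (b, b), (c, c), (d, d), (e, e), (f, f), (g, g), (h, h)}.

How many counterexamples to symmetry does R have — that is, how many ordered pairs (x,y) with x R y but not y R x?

0

R is symmetric; there are no such tuples.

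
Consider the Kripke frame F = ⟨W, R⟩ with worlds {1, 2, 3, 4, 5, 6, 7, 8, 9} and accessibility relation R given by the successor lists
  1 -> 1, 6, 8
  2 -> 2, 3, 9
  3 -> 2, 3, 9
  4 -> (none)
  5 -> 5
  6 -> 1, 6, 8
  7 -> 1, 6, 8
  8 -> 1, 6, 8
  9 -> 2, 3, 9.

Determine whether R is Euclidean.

Euclidean: yes — any two successors of a common world are R-related.

Yes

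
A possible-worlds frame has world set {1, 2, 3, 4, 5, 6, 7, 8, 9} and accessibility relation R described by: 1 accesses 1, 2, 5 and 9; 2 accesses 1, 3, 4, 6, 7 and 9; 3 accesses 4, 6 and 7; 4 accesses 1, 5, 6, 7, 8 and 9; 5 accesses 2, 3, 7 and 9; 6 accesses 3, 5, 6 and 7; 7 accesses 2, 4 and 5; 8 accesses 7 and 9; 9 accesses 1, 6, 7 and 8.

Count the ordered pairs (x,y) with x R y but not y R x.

20

Enumerating: (1,5), (2,3), (2,4), (2,6), (2,9), (3,4), (3,7), (4,1), (4,5), (4,6), (4,8), (4,9), … and 8 more.
Total: 20.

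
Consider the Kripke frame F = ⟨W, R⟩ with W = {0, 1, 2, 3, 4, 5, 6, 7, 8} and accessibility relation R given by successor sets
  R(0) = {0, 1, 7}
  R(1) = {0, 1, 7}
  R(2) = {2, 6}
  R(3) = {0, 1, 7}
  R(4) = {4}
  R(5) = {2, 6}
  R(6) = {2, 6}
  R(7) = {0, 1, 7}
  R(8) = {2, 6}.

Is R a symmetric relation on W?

No

Symmetric: no — 3 R 0 but not 0 R 3.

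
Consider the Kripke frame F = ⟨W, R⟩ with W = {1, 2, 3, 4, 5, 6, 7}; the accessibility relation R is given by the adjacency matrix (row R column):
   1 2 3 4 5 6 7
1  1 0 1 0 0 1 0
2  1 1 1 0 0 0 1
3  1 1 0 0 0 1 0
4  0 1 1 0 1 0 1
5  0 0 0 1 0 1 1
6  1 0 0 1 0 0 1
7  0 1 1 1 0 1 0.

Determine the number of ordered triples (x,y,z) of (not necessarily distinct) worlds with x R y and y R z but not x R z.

40

Enumerating: (1,3,2), (1,6,4), (1,6,7), (2,1,6), (2,3,6), (2,7,4), (2,7,6), (3,1,3), (3,2,3), (3,2,7), (3,6,4), (3,6,7), … and 28 more.
Total: 40.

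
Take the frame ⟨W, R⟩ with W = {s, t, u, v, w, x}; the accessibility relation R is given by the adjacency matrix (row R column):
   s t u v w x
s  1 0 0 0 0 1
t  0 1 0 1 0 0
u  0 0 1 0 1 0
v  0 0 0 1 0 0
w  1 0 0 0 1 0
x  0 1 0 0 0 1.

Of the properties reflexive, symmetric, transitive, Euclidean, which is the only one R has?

reflexive

Reflexive: yes — every world is R-related to itself.
Symmetric: no — s R x but not x R s.
Transitive: no — s R x and x R t, but not s R t.
Euclidean: no — s R x and s R s, but not x R s.
Only reflexive holds.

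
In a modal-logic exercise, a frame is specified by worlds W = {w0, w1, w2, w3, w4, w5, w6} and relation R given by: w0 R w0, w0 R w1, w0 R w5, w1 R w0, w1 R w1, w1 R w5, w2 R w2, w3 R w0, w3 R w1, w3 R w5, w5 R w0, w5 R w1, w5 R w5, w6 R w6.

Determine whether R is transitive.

Yes

Transitive: yes — every two-step R-path is closed by a direct edge.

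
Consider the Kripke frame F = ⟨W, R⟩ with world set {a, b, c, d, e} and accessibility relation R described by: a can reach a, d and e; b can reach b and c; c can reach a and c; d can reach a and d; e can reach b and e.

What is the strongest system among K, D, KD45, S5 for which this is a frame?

Serial (axiom D): yes — every world has a successor (e.g. a R a).
Euclidean (axiom 5): no — a R d and a R e, but not d R e.
Transitive (axiom 4): no — a R e and e R b, but not a R b.
Reflexive (axiom T): yes — every world is R-related to itself.
So F validates K, D; KD45 would additionally require R to be Euclidean and transitive. The strongest is D.

D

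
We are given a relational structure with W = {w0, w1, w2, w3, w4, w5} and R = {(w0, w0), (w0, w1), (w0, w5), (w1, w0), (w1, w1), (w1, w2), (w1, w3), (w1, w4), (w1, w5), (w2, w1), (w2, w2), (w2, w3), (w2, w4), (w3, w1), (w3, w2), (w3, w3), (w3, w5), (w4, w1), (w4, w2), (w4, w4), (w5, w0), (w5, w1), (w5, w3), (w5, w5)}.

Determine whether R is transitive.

No

Transitive: no — w0 R w1 and w1 R w2, but not w0 R w2.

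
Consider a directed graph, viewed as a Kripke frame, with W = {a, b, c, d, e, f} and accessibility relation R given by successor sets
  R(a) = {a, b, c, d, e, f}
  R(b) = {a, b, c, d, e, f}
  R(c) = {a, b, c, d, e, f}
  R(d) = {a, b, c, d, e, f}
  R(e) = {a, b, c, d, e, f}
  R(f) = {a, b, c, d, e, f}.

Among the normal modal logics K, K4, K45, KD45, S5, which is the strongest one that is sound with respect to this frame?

S5

Transitive (axiom 4): yes — every two-step R-path is closed by a direct edge.
Euclidean (axiom 5): yes — any two successors of a common world are R-related.
Serial (axiom D): yes — every world has a successor (e.g. a R a).
Reflexive (axiom T): yes — every world is R-related to itself.
So F validates K, K4, K45, KD45, S5. The strongest is S5.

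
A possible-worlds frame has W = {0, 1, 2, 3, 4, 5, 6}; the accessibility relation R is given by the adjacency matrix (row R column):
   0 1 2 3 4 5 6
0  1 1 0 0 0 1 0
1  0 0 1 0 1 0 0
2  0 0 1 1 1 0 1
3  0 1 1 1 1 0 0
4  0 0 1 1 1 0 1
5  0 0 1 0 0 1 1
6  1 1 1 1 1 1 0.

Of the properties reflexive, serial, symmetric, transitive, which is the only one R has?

Reflexive: no — 1 is not related to itself.
Serial: yes — every world has a successor (e.g. 0 R 0).
Symmetric: no — 0 R 1 but not 1 R 0.
Transitive: no — 0 R 1 and 1 R 2, but not 0 R 2.
Only serial holds.

serial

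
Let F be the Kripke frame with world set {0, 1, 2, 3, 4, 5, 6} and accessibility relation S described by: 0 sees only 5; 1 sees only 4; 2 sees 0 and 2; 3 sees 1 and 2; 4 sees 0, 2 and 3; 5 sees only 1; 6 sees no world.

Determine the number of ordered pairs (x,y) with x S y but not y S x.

9

Enumerating: (0,5), (1,4), (2,0), (3,1), (3,2), (4,0), (4,2), (4,3), (5,1).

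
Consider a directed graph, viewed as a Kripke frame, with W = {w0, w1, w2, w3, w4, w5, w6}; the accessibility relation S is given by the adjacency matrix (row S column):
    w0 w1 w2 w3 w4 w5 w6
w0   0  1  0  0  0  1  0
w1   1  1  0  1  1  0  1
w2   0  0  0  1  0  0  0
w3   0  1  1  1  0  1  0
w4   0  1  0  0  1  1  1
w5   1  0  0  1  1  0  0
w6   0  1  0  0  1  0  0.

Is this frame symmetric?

Symmetric: yes — every pair in S has its reverse in S.

Yes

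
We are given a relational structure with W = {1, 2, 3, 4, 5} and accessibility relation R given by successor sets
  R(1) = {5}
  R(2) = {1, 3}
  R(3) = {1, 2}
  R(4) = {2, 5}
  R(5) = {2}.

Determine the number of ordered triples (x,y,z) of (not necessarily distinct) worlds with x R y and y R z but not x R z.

9

Enumerating: (1,5,2), (2,1,5), (2,3,2), (3,1,5), (3,2,3), (4,2,1), (4,2,3), (5,2,1), (5,2,3).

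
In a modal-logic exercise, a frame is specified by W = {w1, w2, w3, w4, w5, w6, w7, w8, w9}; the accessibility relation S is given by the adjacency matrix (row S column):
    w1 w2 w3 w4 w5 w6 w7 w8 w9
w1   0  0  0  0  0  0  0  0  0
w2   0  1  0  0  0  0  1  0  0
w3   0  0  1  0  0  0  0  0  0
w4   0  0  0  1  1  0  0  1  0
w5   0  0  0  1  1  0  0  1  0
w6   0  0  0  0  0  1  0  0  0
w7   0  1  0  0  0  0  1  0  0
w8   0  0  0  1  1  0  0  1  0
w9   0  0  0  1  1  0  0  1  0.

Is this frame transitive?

Transitive: yes — every two-step S-path is closed by a direct edge.

Yes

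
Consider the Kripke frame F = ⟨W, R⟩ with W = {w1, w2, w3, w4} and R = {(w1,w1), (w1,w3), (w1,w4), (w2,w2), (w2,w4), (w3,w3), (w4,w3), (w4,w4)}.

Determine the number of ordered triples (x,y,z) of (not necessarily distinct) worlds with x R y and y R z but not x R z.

Enumerating: (w2,w4,w3).

1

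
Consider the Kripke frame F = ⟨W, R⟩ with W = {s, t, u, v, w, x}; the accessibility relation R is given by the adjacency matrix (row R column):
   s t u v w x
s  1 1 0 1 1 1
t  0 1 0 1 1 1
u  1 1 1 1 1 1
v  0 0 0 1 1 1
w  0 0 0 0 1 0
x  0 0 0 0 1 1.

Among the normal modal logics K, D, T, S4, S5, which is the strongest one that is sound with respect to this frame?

Serial (axiom D): yes — every world has a successor (e.g. s R s).
Reflexive (axiom T): yes — every world is R-related to itself.
Transitive (axiom 4): yes — every two-step R-path is closed by a direct edge.
Euclidean (axiom 5): no — s R v and s R t, but not v R t.
So F validates K, D, T, S4; S5 would additionally require R to be Euclidean. The strongest is S4.

S4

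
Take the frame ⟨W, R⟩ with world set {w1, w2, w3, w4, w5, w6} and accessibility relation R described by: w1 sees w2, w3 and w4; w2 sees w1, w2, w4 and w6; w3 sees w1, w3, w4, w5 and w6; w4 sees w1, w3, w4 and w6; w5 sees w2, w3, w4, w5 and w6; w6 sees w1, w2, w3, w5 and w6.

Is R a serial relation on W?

Serial: yes — every world has a successor (e.g. w1 R w2).

Yes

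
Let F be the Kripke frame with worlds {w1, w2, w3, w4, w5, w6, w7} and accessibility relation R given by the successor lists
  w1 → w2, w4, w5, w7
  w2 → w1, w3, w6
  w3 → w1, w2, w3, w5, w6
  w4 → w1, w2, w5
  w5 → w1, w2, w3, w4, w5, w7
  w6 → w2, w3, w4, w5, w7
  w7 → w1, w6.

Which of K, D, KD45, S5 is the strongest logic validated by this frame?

D

Serial (axiom D): yes — every world has a successor (e.g. w1 R w2).
Euclidean (axiom 5): no — w1 R w2 and w1 R w4, but not w2 R w4.
Transitive (axiom 4): no — w1 R w2 and w2 R w3, but not w1 R w3.
Reflexive (axiom T): no — w1 is not related to itself.
So F validates K, D; KD45 would additionally require R to be Euclidean and transitive. The strongest is D.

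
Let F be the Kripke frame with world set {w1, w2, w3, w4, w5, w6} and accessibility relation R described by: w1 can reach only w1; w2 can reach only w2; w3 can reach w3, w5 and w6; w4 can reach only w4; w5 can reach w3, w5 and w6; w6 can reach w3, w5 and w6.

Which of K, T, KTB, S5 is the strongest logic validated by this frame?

S5

Reflexive (axiom T): yes — every world is R-related to itself.
Symmetric (axiom B): yes — every pair in R has its reverse in R.
Euclidean (axiom 5): yes — any two successors of a common world are R-related.
So F validates K, T, KTB, S5. The strongest is S5.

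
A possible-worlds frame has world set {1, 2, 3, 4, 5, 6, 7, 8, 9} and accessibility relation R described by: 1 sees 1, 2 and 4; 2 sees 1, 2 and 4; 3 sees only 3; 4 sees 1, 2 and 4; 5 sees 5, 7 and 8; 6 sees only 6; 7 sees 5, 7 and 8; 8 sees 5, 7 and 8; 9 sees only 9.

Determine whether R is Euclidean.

Euclidean: yes — any two successors of a common world are R-related.

Yes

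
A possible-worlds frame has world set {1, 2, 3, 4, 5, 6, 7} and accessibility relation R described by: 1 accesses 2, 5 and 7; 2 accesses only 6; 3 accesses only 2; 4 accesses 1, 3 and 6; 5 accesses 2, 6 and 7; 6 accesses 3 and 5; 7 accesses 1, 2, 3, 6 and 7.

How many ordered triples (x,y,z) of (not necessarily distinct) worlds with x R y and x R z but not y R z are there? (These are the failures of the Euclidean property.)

Enumerating: (1,2,2), (1,2,5), (1,2,7), (1,5,5), (1,7,5), (2,6,6), (3,2,2), (4,1,1), (4,1,3), (4,1,6), (4,3,1), (4,3,3), … and 27 more.
Total: 39.

39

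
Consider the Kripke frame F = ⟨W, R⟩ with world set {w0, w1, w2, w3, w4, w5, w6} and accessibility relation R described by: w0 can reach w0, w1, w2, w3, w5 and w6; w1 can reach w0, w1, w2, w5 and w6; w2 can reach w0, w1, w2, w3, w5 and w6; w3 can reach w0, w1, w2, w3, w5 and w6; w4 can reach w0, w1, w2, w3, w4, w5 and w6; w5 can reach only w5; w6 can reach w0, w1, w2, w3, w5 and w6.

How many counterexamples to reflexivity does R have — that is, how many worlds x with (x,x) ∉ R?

0

R is reflexive; there are no such worlds.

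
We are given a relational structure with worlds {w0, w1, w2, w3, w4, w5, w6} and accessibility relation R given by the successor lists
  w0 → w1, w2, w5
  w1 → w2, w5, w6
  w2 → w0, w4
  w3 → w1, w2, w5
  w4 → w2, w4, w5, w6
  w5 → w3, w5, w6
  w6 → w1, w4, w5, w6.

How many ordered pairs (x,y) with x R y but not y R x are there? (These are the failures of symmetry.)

7

Enumerating: (w0,w1), (w0,w5), (w1,w2), (w1,w5), (w3,w1), (w3,w2), (w4,w5).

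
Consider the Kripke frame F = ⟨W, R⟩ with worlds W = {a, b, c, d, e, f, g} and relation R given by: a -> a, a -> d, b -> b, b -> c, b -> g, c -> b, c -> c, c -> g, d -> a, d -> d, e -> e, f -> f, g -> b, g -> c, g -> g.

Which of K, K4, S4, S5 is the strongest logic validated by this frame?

S5

Transitive (axiom 4): yes — every two-step R-path is closed by a direct edge.
Reflexive (axiom T): yes — every world is R-related to itself.
Euclidean (axiom 5): yes — any two successors of a common world are R-related.
So F validates K, K4, S4, S5. The strongest is S5.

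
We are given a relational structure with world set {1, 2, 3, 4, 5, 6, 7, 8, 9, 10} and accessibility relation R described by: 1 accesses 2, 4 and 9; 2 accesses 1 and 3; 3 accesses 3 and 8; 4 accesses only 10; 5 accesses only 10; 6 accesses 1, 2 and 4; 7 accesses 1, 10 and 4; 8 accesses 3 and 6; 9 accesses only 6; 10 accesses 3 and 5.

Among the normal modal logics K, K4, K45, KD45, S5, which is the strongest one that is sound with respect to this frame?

Transitive (axiom 4): no — 1 R 2 and 2 R 3, but not 1 R 3.
Euclidean (axiom 5): no — 1 R 2 and 1 R 4, but not 2 R 4.
Serial (axiom D): yes — every world has a successor (e.g. 1 R 2).
Reflexive (axiom T): no — 1 is not related to itself.
So F validates K; K4 would additionally require R to be transitive. The strongest is K.

K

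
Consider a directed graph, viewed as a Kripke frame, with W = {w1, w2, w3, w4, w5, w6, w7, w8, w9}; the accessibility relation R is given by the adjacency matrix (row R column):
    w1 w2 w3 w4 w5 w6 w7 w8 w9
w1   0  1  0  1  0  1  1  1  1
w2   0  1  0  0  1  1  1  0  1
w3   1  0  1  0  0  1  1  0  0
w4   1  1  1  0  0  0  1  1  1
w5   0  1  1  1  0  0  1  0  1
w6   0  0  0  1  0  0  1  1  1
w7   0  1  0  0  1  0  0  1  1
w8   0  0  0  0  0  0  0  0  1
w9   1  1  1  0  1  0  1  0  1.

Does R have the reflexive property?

No

Reflexive: no — w1 is not related to itself.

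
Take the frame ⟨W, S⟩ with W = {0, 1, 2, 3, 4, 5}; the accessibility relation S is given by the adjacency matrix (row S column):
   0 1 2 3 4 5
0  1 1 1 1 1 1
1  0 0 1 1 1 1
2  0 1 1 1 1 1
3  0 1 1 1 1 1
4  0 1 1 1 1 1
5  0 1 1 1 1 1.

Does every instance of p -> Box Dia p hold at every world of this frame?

By correspondence theory, B is valid on a frame iff S is symmetric.
Symmetric: no — 0 S 1 but not 1 S 0.

No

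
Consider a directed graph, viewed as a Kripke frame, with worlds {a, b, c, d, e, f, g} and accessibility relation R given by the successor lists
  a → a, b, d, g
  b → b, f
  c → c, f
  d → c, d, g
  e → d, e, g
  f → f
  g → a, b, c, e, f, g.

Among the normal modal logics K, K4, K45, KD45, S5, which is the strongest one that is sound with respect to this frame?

Transitive (axiom 4): no — a R b and b R f, but not a R f.
Euclidean (axiom 5): no — a R b and a R d, but not b R d.
Serial (axiom D): yes — every world has a successor (e.g. a R a).
Reflexive (axiom T): yes — every world is R-related to itself.
So F validates K; K4 would additionally require R to be transitive. The strongest is K.

K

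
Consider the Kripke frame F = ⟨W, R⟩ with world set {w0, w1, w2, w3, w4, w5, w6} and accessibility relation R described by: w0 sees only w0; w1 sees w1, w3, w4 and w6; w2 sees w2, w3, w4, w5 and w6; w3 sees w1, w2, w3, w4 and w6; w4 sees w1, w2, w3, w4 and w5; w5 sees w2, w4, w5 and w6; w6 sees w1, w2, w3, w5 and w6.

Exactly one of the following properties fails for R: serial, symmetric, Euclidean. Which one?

Euclidean

Serial: yes — every world has a successor (e.g. w0 R w0).
Symmetric: yes — every pair in R has its reverse in R.
Euclidean: no — w1 R w4 and w1 R w6, but not w4 R w6.
Only Euclidean fails.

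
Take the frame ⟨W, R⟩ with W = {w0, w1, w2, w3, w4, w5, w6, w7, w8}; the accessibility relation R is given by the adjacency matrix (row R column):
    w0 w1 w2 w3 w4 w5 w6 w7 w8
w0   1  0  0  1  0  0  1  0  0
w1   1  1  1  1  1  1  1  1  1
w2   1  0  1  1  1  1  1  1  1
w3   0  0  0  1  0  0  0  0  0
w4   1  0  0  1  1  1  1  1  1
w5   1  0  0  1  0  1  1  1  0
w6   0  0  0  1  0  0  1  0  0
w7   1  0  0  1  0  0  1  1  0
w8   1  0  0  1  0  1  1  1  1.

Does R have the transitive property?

Transitive: yes — every two-step R-path is closed by a direct edge.

Yes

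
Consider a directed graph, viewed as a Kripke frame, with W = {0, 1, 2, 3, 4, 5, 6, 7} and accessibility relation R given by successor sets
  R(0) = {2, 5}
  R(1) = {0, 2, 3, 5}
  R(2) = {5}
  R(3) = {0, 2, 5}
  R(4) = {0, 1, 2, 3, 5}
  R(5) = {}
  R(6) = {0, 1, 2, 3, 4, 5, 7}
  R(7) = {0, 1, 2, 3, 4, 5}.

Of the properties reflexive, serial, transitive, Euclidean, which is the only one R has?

transitive

Reflexive: no — 0 is not related to itself.
Serial: no — 5 has no R-successor.
Transitive: yes — every two-step R-path is closed by a direct edge.
Euclidean: no — 0 R 5 and 0 R 2, but not 5 R 2.
Only transitive holds.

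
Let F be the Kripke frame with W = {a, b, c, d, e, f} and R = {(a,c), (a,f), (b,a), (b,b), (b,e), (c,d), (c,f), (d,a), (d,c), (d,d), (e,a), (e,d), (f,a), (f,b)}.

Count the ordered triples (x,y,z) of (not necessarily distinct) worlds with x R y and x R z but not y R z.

19

Enumerating: (a,c,c), (a,f,c), (a,f,f), (b,a,a), (b,a,b), (b,a,e), (b,e,b), (b,e,e), (c,d,f), (c,f,d), (c,f,f), (d,a,a), … and 7 more.
Total: 19.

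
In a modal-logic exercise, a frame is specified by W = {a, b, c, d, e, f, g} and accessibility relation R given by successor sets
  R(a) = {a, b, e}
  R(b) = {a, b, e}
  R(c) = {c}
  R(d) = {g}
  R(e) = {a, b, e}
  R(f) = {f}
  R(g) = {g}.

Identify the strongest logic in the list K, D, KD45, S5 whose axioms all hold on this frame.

KD45

Serial (axiom D): yes — every world has a successor (e.g. a R a).
Euclidean (axiom 5): yes — any two successors of a common world are R-related.
Transitive (axiom 4): yes — every two-step R-path is closed by a direct edge.
Reflexive (axiom T): no — d is not related to itself.
So F validates K, D, KD45; S5 would additionally require R to be reflexive. The strongest is KD45.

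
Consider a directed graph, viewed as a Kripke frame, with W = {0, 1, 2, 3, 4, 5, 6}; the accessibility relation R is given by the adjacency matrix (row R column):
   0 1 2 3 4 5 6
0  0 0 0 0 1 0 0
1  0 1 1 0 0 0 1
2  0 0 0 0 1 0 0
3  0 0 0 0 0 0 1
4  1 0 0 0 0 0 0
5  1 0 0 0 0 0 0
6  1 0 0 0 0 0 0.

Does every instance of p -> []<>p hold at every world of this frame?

No

By correspondence theory, B is valid on a frame iff R is symmetric.
Symmetric: no — 1 R 2 but not 2 R 1.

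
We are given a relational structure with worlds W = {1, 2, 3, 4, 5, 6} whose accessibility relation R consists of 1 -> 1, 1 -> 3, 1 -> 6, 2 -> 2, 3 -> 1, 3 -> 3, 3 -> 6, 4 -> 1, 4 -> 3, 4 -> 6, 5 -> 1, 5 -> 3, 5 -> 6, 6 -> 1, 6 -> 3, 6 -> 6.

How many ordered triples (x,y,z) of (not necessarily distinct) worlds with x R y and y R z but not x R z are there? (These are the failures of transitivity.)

0

R is transitive; there are no such tuples.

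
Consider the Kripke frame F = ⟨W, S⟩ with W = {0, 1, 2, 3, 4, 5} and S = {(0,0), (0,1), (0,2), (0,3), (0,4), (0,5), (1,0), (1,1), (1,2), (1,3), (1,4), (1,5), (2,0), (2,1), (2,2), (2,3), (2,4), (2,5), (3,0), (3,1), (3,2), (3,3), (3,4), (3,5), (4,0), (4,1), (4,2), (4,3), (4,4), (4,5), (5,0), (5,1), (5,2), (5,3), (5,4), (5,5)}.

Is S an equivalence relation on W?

Reflexive: yes — every world is S-related to itself.
Symmetric: yes — every pair in S has its reverse in S.
Transitive: yes — every two-step S-path is closed by a direct edge.
So S is an equivalence relation.

Yes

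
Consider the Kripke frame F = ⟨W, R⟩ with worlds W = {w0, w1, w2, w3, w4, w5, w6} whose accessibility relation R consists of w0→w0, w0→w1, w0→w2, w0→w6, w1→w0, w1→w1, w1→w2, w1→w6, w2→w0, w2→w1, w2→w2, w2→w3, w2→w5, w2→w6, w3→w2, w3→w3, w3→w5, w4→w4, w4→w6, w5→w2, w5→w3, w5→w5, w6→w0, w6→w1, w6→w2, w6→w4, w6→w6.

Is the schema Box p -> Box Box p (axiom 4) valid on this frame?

No

Axiom 4 corresponds to the accessibility relation being transitive.
Transitive: no — w0 R w2 and w2 R w3, but not w0 R w3.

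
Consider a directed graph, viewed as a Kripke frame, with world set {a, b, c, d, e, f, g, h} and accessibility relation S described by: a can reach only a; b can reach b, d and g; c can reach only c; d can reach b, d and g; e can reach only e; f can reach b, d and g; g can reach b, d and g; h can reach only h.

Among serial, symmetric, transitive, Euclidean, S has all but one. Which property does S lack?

symmetric

Serial: yes — every world has a successor (e.g. a S a).
Symmetric: no — f S b but not b S f.
Transitive: yes — every two-step S-path is closed by a direct edge.
Euclidean: yes — any two successors of a common world are S-related.
Only symmetric fails.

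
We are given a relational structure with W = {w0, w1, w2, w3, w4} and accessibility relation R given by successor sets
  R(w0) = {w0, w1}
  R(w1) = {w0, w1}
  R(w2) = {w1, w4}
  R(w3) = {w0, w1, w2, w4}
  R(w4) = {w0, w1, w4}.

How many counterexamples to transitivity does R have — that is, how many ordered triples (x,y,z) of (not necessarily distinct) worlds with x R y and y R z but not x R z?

2

Enumerating: (w2,w1,w0), (w2,w4,w0).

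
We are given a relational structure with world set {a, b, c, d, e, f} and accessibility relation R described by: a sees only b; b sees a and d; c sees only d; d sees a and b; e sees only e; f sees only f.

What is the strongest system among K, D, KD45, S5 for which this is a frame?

Serial (axiom D): yes — every world has a successor (e.g. a R b).
Euclidean (axiom 5): no — b R a and b R d, but not a R d.
Transitive (axiom 4): no — a R b and b R d, but not a R d.
Reflexive (axiom T): no — a is not related to itself.
So F validates K, D; KD45 would additionally require R to be Euclidean and transitive. The strongest is D.

D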